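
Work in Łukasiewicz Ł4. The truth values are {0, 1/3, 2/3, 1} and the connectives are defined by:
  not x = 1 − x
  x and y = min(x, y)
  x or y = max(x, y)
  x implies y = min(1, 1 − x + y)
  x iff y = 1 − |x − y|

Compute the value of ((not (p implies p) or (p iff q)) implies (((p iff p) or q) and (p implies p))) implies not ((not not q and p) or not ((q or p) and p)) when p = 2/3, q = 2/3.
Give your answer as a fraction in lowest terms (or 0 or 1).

1/3

p implies p = 2/3 implies 2/3 = 1
not (p implies p) = not 1 = 0
p iff q = 2/3 iff 2/3 = 1
not (p implies p) or (p iff q) = 0 or 1 = 1
p iff p = 2/3 iff 2/3 = 1
(p iff p) or q = 1 or 2/3 = 1
p implies p = 2/3 implies 2/3 = 1
((p iff p) or q) and (p implies p) = 1 and 1 = 1
(not (p implies p) or (p iff q)) implies (((p iff p) or q) and (p implies p)) = 1 implies 1 = 1
not q = not 2/3 = 1/3
not not q = not 1/3 = 2/3
not not q and p = 2/3 and 2/3 = 2/3
q or p = 2/3 or 2/3 = 2/3
(q or p) and p = 2/3 and 2/3 = 2/3
not ((q or p) and p) = not 2/3 = 1/3
(not not q and p) or not ((q or p) and p) = 2/3 or 1/3 = 2/3
not ((not not q and p) or not ((q or p) and p)) = not 2/3 = 1/3
((not (p implies p) or (p iff q)) implies (((p iff p) or q) and (p implies p))) implies not ((not not q and p) or not ((q or p) and p)) = 1 implies 1/3 = 1/3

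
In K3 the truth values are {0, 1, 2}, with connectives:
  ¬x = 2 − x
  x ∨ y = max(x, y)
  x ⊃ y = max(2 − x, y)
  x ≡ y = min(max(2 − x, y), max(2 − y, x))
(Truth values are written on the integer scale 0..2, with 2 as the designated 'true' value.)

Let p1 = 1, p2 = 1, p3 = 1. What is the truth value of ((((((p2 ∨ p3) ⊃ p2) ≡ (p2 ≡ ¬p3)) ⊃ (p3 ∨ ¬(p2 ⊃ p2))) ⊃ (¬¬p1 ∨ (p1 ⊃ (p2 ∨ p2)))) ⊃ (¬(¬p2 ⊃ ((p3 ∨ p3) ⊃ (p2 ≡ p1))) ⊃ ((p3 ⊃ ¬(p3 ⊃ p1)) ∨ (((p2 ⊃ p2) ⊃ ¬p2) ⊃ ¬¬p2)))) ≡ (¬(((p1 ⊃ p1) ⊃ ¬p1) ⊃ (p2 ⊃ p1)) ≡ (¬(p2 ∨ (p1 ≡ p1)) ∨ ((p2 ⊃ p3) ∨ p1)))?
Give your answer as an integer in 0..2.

p2 ∨ p3 = 1 ∨ 1 = 1
(p2 ∨ p3) ⊃ p2 = 1 ⊃ 1 = 1
¬p3 = ¬1 = 1
p2 ≡ ¬p3 = 1 ≡ 1 = 1
((p2 ∨ p3) ⊃ p2) ≡ (p2 ≡ ¬p3) = 1 ≡ 1 = 1
p2 ⊃ p2 = 1 ⊃ 1 = 1
¬(p2 ⊃ p2) = ¬1 = 1
p3 ∨ ¬(p2 ⊃ p2) = 1 ∨ 1 = 1
(((p2 ∨ p3) ⊃ p2) ≡ (p2 ≡ ¬p3)) ⊃ (p3 ∨ ¬(p2 ⊃ p2)) = 1 ⊃ 1 = 1
¬p1 = ¬1 = 1
¬¬p1 = ¬1 = 1
p2 ∨ p2 = 1 ∨ 1 = 1
p1 ⊃ (p2 ∨ p2) = 1 ⊃ 1 = 1
¬¬p1 ∨ (p1 ⊃ (p2 ∨ p2)) = 1 ∨ 1 = 1
((((p2 ∨ p3) ⊃ p2) ≡ (p2 ≡ ¬p3)) ⊃ (p3 ∨ ¬(p2 ⊃ p2))) ⊃ (¬¬p1 ∨ (p1 ⊃ (p2 ∨ p2))) = 1 ⊃ 1 = 1
¬p2 = ¬1 = 1
p3 ∨ p3 = 1 ∨ 1 = 1
p2 ≡ p1 = 1 ≡ 1 = 1
(p3 ∨ p3) ⊃ (p2 ≡ p1) = 1 ⊃ 1 = 1
¬p2 ⊃ ((p3 ∨ p3) ⊃ (p2 ≡ p1)) = 1 ⊃ 1 = 1
¬(¬p2 ⊃ ((p3 ∨ p3) ⊃ (p2 ≡ p1))) = ¬1 = 1
p3 ⊃ p1 = 1 ⊃ 1 = 1
¬(p3 ⊃ p1) = ¬1 = 1
p3 ⊃ ¬(p3 ⊃ p1) = 1 ⊃ 1 = 1
p2 ⊃ p2 = 1 ⊃ 1 = 1
¬p2 = ¬1 = 1
(p2 ⊃ p2) ⊃ ¬p2 = 1 ⊃ 1 = 1
¬p2 = ¬1 = 1
¬¬p2 = ¬1 = 1
((p2 ⊃ p2) ⊃ ¬p2) ⊃ ¬¬p2 = 1 ⊃ 1 = 1
(p3 ⊃ ¬(p3 ⊃ p1)) ∨ (((p2 ⊃ p2) ⊃ ¬p2) ⊃ ¬¬p2) = 1 ∨ 1 = 1
¬(¬p2 ⊃ ((p3 ∨ p3) ⊃ (p2 ≡ p1))) ⊃ ((p3 ⊃ ¬(p3 ⊃ p1)) ∨ (((p2 ⊃ p2) ⊃ ¬p2) ⊃ ¬¬p2)) = 1 ⊃ 1 = 1
(((((p2 ∨ p3) ⊃ p2) ≡ (p2 ≡ ¬p3)) ⊃ (p3 ∨ ¬(p2 ⊃ p2))) ⊃ (¬¬p1 ∨ (p1 ⊃ (p2 ∨ p2)))) ⊃ (¬(¬p2 ⊃ ((p3 ∨ p3) ⊃ (p2 ≡ p1))) ⊃ ((p3 ⊃ ¬(p3 ⊃ p1)) ∨ (((p2 ⊃ p2) ⊃ ¬p2) ⊃ ¬¬p2))) = 1 ⊃ 1 = 1
p1 ⊃ p1 = 1 ⊃ 1 = 1
¬p1 = ¬1 = 1
(p1 ⊃ p1) ⊃ ¬p1 = 1 ⊃ 1 = 1
p2 ⊃ p1 = 1 ⊃ 1 = 1
((p1 ⊃ p1) ⊃ ¬p1) ⊃ (p2 ⊃ p1) = 1 ⊃ 1 = 1
¬(((p1 ⊃ p1) ⊃ ¬p1) ⊃ (p2 ⊃ p1)) = ¬1 = 1
p1 ≡ p1 = 1 ≡ 1 = 1
p2 ∨ (p1 ≡ p1) = 1 ∨ 1 = 1
¬(p2 ∨ (p1 ≡ p1)) = ¬1 = 1
p2 ⊃ p3 = 1 ⊃ 1 = 1
(p2 ⊃ p3) ∨ p1 = 1 ∨ 1 = 1
¬(p2 ∨ (p1 ≡ p1)) ∨ ((p2 ⊃ p3) ∨ p1) = 1 ∨ 1 = 1
¬(((p1 ⊃ p1) ⊃ ¬p1) ⊃ (p2 ⊃ p1)) ≡ (¬(p2 ∨ (p1 ≡ p1)) ∨ ((p2 ⊃ p3) ∨ p1)) = 1 ≡ 1 = 1
((((((p2 ∨ p3) ⊃ p2) ≡ (p2 ≡ ¬p3)) ⊃ (p3 ∨ ¬(p2 ⊃ p2))) ⊃ (¬¬p1 ∨ (p1 ⊃ (p2 ∨ p2)))) ⊃ (¬(¬p2 ⊃ ((p3 ∨ p3) ⊃ (p2 ≡ p1))) ⊃ ((p3 ⊃ ¬(p3 ⊃ p1)) ∨ (((p2 ⊃ p2) ⊃ ¬p2) ⊃ ¬¬p2)))) ≡ (¬(((p1 ⊃ p1) ⊃ ¬p1) ⊃ (p2 ⊃ p1)) ≡ (¬(p2 ∨ (p1 ≡ p1)) ∨ ((p2 ⊃ p3) ∨ p1))) = 1 ≡ 1 = 1

1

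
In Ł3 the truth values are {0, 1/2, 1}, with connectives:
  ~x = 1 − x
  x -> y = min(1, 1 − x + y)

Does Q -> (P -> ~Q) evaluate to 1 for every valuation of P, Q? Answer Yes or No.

Counterexample: take P = 1/2, Q = 1.
~Q = ~1 = 0
P -> ~Q = 1/2 -> 0 = 1/2
Q -> (P -> ~Q) = 1 -> 1/2 = 1/2
This gives 1/2 ≠ 1.

No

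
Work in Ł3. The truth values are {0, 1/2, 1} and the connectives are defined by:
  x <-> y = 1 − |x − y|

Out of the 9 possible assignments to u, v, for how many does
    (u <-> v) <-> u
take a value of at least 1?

4

u = 0, v = 0 ↦ 0  <
u = 0, v = 1/2 ↦ 1/2  <
u = 0, v = 1 ↦ 1  ≥
u = 1/2, v = 0 ↦ 1  ≥
u = 1/2, v = 1/2 ↦ 1/2  <
u = 1/2, v = 1 ↦ 1  ≥
u = 1, v = 0 ↦ 0  <
u = 1, v = 1/2 ↦ 1/2  <
u = 1, v = 1 ↦ 1  ≥
So 4 of the 9 assignments meet the threshold.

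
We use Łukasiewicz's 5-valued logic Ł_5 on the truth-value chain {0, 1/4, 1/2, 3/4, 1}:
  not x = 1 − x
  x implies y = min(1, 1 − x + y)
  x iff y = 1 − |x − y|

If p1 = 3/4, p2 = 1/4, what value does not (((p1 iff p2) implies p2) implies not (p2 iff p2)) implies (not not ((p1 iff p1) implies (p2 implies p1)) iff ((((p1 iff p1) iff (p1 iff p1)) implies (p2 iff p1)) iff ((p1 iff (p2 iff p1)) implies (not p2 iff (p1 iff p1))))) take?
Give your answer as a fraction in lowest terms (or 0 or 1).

3/4

p1 iff p2 = 3/4 iff 1/4 = 1/2
(p1 iff p2) implies p2 = 1/2 implies 1/4 = 3/4
p2 iff p2 = 1/4 iff 1/4 = 1
not (p2 iff p2) = not 1 = 0
((p1 iff p2) implies p2) implies not (p2 iff p2) = 3/4 implies 0 = 1/4
not (((p1 iff p2) implies p2) implies not (p2 iff p2)) = not 1/4 = 3/4
p1 iff p1 = 3/4 iff 3/4 = 1
p2 implies p1 = 1/4 implies 3/4 = 1
(p1 iff p1) implies (p2 implies p1) = 1 implies 1 = 1
not ((p1 iff p1) implies (p2 implies p1)) = not 1 = 0
not not ((p1 iff p1) implies (p2 implies p1)) = not 0 = 1
p1 iff p1 = 3/4 iff 3/4 = 1
p1 iff p1 = 3/4 iff 3/4 = 1
(p1 iff p1) iff (p1 iff p1) = 1 iff 1 = 1
p2 iff p1 = 1/4 iff 3/4 = 1/2
((p1 iff p1) iff (p1 iff p1)) implies (p2 iff p1) = 1 implies 1/2 = 1/2
p2 iff p1 = 1/4 iff 3/4 = 1/2
p1 iff (p2 iff p1) = 3/4 iff 1/2 = 3/4
not p2 = not 1/4 = 3/4
p1 iff p1 = 3/4 iff 3/4 = 1
not p2 iff (p1 iff p1) = 3/4 iff 1 = 3/4
(p1 iff (p2 iff p1)) implies (not p2 iff (p1 iff p1)) = 3/4 implies 3/4 = 1
(((p1 iff p1) iff (p1 iff p1)) implies (p2 iff p1)) iff ((p1 iff (p2 iff p1)) implies (not p2 iff (p1 iff p1))) = 1/2 iff 1 = 1/2
not not ((p1 iff p1) implies (p2 implies p1)) iff ((((p1 iff p1) iff (p1 iff p1)) implies (p2 iff p1)) iff ((p1 iff (p2 iff p1)) implies (not p2 iff (p1 iff p1)))) = 1 iff 1/2 = 1/2
not (((p1 iff p2) implies p2) implies not (p2 iff p2)) implies (not not ((p1 iff p1) implies (p2 implies p1)) iff ((((p1 iff p1) iff (p1 iff p1)) implies (p2 iff p1)) iff ((p1 iff (p2 iff p1)) implies (not p2 iff (p1 iff p1))))) = 3/4 implies 1/2 = 3/4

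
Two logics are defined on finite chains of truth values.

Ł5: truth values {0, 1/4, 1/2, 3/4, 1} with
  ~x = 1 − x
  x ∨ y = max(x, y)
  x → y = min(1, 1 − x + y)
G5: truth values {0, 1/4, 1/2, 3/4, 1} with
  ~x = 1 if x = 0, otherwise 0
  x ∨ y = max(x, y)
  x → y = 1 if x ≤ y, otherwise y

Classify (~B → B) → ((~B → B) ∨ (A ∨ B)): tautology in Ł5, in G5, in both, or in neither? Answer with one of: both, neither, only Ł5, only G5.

both

In Ł5: every assignment gives 1 — tautology.
In G5: every assignment gives 1 — tautology.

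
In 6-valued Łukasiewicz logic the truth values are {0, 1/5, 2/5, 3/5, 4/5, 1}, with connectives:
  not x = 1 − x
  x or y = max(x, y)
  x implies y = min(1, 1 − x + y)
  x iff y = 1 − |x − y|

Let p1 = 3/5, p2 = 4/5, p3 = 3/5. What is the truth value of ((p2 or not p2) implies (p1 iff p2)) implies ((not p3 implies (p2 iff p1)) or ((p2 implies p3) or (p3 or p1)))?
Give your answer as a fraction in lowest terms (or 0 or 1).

not p2 = not 4/5 = 1/5
p2 or not p2 = 4/5 or 1/5 = 4/5
p1 iff p2 = 3/5 iff 4/5 = 4/5
(p2 or not p2) implies (p1 iff p2) = 4/5 implies 4/5 = 1
not p3 = not 3/5 = 2/5
p2 iff p1 = 4/5 iff 3/5 = 4/5
not p3 implies (p2 iff p1) = 2/5 implies 4/5 = 1
p2 implies p3 = 4/5 implies 3/5 = 4/5
p3 or p1 = 3/5 or 3/5 = 3/5
(p2 implies p3) or (p3 or p1) = 4/5 or 3/5 = 4/5
(not p3 implies (p2 iff p1)) or ((p2 implies p3) or (p3 or p1)) = 1 or 4/5 = 1
((p2 or not p2) implies (p1 iff p2)) implies ((not p3 implies (p2 iff p1)) or ((p2 implies p3) or (p3 or p1))) = 1 implies 1 = 1

1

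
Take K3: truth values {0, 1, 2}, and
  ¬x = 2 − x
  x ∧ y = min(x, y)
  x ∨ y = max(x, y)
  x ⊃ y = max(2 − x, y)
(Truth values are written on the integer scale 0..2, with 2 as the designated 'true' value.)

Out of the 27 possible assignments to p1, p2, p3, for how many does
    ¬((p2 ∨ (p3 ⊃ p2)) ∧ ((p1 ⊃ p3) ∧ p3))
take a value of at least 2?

12

value 2: 12 assignments (counts)
value 1: 12 assignments
value 0: 3 assignments
So 12 of the 27 assignments meet the threshold.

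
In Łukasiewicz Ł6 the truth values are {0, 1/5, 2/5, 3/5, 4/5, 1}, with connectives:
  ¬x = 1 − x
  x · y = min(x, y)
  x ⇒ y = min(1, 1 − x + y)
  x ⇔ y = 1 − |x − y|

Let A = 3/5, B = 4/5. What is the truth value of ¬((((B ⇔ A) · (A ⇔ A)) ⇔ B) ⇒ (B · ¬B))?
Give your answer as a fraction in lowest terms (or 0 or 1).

4/5

B ⇔ A = 4/5 ⇔ 3/5 = 4/5
A ⇔ A = 3/5 ⇔ 3/5 = 1
(B ⇔ A) · (A ⇔ A) = 4/5 · 1 = 4/5
((B ⇔ A) · (A ⇔ A)) ⇔ B = 4/5 ⇔ 4/5 = 1
¬B = ¬4/5 = 1/5
B · ¬B = 4/5 · 1/5 = 1/5
(((B ⇔ A) · (A ⇔ A)) ⇔ B) ⇒ (B · ¬B) = 1 ⇒ 1/5 = 1/5
¬((((B ⇔ A) · (A ⇔ A)) ⇔ B) ⇒ (B · ¬B)) = ¬1/5 = 4/5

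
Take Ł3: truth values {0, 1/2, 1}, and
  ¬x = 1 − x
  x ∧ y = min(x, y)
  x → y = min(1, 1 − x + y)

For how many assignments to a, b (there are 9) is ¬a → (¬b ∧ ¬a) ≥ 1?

a = 0, b = 0 ↦ 1  ≥
a = 0, b = 1/2 ↦ 1/2  <
a = 0, b = 1 ↦ 0  <
a = 1/2, b = 0 ↦ 1  ≥
a = 1/2, b = 1/2 ↦ 1  ≥
a = 1/2, b = 1 ↦ 1/2  <
a = 1, b = 0 ↦ 1  ≥
a = 1, b = 1/2 ↦ 1  ≥
a = 1, b = 1 ↦ 1  ≥
So 6 of the 9 assignments meet the threshold.

6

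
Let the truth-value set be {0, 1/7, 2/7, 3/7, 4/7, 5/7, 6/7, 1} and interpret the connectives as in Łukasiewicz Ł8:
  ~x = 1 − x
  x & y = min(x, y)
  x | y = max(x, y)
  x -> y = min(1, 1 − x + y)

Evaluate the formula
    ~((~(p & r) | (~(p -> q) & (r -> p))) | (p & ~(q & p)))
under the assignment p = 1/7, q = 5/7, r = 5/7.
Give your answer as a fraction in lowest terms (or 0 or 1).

1/7

p & r = 1/7 & 5/7 = 1/7
~(p & r) = ~1/7 = 6/7
p -> q = 1/7 -> 5/7 = 1
~(p -> q) = ~1 = 0
r -> p = 5/7 -> 1/7 = 3/7
~(p -> q) & (r -> p) = 0 & 3/7 = 0
~(p & r) | (~(p -> q) & (r -> p)) = 6/7 | 0 = 6/7
q & p = 5/7 & 1/7 = 1/7
~(q & p) = ~1/7 = 6/7
p & ~(q & p) = 1/7 & 6/7 = 1/7
(~(p & r) | (~(p -> q) & (r -> p))) | (p & ~(q & p)) = 6/7 | 1/7 = 6/7
~((~(p & r) | (~(p -> q) & (r -> p))) | (p & ~(q & p))) = ~6/7 = 1/7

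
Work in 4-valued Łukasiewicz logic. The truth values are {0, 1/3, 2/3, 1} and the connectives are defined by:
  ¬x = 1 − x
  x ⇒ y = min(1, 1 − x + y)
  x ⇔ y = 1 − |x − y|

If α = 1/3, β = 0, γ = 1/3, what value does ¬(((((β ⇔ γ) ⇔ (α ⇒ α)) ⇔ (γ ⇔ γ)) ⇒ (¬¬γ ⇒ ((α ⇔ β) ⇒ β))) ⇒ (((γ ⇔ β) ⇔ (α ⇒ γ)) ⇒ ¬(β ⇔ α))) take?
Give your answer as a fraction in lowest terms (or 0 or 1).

β ⇔ γ = 0 ⇔ 1/3 = 2/3
α ⇒ α = 1/3 ⇒ 1/3 = 1
(β ⇔ γ) ⇔ (α ⇒ α) = 2/3 ⇔ 1 = 2/3
γ ⇔ γ = 1/3 ⇔ 1/3 = 1
((β ⇔ γ) ⇔ (α ⇒ α)) ⇔ (γ ⇔ γ) = 2/3 ⇔ 1 = 2/3
¬γ = ¬1/3 = 2/3
¬¬γ = ¬2/3 = 1/3
α ⇔ β = 1/3 ⇔ 0 = 2/3
(α ⇔ β) ⇒ β = 2/3 ⇒ 0 = 1/3
¬¬γ ⇒ ((α ⇔ β) ⇒ β) = 1/3 ⇒ 1/3 = 1
(((β ⇔ γ) ⇔ (α ⇒ α)) ⇔ (γ ⇔ γ)) ⇒ (¬¬γ ⇒ ((α ⇔ β) ⇒ β)) = 2/3 ⇒ 1 = 1
γ ⇔ β = 1/3 ⇔ 0 = 2/3
α ⇒ γ = 1/3 ⇒ 1/3 = 1
(γ ⇔ β) ⇔ (α ⇒ γ) = 2/3 ⇔ 1 = 2/3
β ⇔ α = 0 ⇔ 1/3 = 2/3
¬(β ⇔ α) = ¬2/3 = 1/3
((γ ⇔ β) ⇔ (α ⇒ γ)) ⇒ ¬(β ⇔ α) = 2/3 ⇒ 1/3 = 2/3
((((β ⇔ γ) ⇔ (α ⇒ α)) ⇔ (γ ⇔ γ)) ⇒ (¬¬γ ⇒ ((α ⇔ β) ⇒ β))) ⇒ (((γ ⇔ β) ⇔ (α ⇒ γ)) ⇒ ¬(β ⇔ α)) = 1 ⇒ 2/3 = 2/3
¬(((((β ⇔ γ) ⇔ (α ⇒ α)) ⇔ (γ ⇔ γ)) ⇒ (¬¬γ ⇒ ((α ⇔ β) ⇒ β))) ⇒ (((γ ⇔ β) ⇔ (α ⇒ γ)) ⇒ ¬(β ⇔ α))) = ¬2/3 = 1/3

1/3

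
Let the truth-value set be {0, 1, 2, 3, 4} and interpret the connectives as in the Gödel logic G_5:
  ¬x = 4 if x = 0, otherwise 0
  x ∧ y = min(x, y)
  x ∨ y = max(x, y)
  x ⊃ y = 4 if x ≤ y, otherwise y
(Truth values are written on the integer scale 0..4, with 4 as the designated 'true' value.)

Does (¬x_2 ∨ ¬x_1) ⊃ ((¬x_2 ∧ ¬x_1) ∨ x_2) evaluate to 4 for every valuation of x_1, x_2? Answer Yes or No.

Counterexample: take x_1 = 0, x_2 = 1.
¬x_2 = ¬1 = 0
¬x_1 = ¬0 = 4
¬x_2 ∨ ¬x_1 = 0 ∨ 4 = 4
¬x_2 = ¬1 = 0
¬x_1 = ¬0 = 4
¬x_2 ∧ ¬x_1 = 0 ∧ 4 = 0
(¬x_2 ∧ ¬x_1) ∨ x_2 = 0 ∨ 1 = 1
(¬x_2 ∨ ¬x_1) ⊃ ((¬x_2 ∧ ¬x_1) ∨ x_2) = 4 ⊃ 1 = 1
This gives 1 ≠ 4.

No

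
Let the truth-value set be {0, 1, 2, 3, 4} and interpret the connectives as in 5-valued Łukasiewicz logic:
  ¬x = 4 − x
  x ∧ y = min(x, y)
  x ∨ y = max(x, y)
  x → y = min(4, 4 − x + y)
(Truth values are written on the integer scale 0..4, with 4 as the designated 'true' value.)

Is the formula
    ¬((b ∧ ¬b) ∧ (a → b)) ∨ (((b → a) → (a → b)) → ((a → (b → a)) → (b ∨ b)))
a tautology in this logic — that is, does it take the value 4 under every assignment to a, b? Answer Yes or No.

Counterexample: take a = 0, b = 1.
¬b = ¬1 = 3
b ∧ ¬b = 1 ∧ 3 = 1
a → b = 0 → 1 = 4
(b ∧ ¬b) ∧ (a → b) = 1 ∧ 4 = 1
¬((b ∧ ¬b) ∧ (a → b)) = ¬1 = 3
b → a = 1 → 0 = 3
a → b = 0 → 1 = 4
(b → a) → (a → b) = 3 → 4 = 4
b → a = 1 → 0 = 3
a → (b → a) = 0 → 3 = 4
b ∨ b = 1 ∨ 1 = 1
(a → (b → a)) → (b ∨ b) = 4 → 1 = 1
((b → a) → (a → b)) → ((a → (b → a)) → (b ∨ b)) = 4 → 1 = 1
¬((b ∧ ¬b) ∧ (a → b)) ∨ (((b → a) → (a → b)) → ((a → (b → a)) → (b ∨ b))) = 3 ∨ 1 = 3
This gives 3 ≠ 4.

No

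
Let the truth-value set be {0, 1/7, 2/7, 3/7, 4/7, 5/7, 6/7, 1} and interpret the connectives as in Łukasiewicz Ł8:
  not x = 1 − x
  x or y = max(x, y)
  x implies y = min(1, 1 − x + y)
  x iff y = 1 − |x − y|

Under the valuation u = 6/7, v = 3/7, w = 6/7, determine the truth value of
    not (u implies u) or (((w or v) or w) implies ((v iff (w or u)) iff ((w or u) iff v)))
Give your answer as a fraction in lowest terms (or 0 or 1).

1

u implies u = 6/7 implies 6/7 = 1
not (u implies u) = not 1 = 0
w or v = 6/7 or 3/7 = 6/7
(w or v) or w = 6/7 or 6/7 = 6/7
w or u = 6/7 or 6/7 = 6/7
v iff (w or u) = 3/7 iff 6/7 = 4/7
w or u = 6/7 or 6/7 = 6/7
(w or u) iff v = 6/7 iff 3/7 = 4/7
(v iff (w or u)) iff ((w or u) iff v) = 4/7 iff 4/7 = 1
((w or v) or w) implies ((v iff (w or u)) iff ((w or u) iff v)) = 6/7 implies 1 = 1
not (u implies u) or (((w or v) or w) implies ((v iff (w or u)) iff ((w or u) iff v))) = 0 or 1 = 1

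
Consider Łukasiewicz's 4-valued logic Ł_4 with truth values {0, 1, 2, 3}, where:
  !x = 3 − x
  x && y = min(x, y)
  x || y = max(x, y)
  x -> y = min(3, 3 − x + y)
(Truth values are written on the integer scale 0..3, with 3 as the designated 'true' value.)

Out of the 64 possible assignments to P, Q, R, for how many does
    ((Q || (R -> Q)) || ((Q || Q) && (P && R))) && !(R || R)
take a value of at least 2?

32

value 3: 16 assignments (counts)
value 2: 16 assignments (counts)
value 1: 16 assignments
value 0: 16 assignments
So 32 of the 64 assignments meet the threshold.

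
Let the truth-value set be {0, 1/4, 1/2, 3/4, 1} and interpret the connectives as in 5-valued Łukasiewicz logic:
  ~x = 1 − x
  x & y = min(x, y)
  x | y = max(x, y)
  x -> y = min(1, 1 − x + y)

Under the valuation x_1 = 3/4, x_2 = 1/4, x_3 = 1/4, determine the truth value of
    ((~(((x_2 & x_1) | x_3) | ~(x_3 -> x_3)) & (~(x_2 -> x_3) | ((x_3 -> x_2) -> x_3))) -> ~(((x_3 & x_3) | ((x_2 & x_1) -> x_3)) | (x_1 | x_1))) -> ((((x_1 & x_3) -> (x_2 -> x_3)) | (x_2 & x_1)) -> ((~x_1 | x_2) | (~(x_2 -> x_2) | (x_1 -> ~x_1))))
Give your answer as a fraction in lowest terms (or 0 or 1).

x_2 & x_1 = 1/4 & 3/4 = 1/4
(x_2 & x_1) | x_3 = 1/4 | 1/4 = 1/4
x_3 -> x_3 = 1/4 -> 1/4 = 1
~(x_3 -> x_3) = ~1 = 0
((x_2 & x_1) | x_3) | ~(x_3 -> x_3) = 1/4 | 0 = 1/4
~(((x_2 & x_1) | x_3) | ~(x_3 -> x_3)) = ~1/4 = 3/4
x_2 -> x_3 = 1/4 -> 1/4 = 1
~(x_2 -> x_3) = ~1 = 0
x_3 -> x_2 = 1/4 -> 1/4 = 1
(x_3 -> x_2) -> x_3 = 1 -> 1/4 = 1/4
~(x_2 -> x_3) | ((x_3 -> x_2) -> x_3) = 0 | 1/4 = 1/4
~(((x_2 & x_1) | x_3) | ~(x_3 -> x_3)) & (~(x_2 -> x_3) | ((x_3 -> x_2) -> x_3)) = 3/4 & 1/4 = 1/4
x_3 & x_3 = 1/4 & 1/4 = 1/4
x_2 & x_1 = 1/4 & 3/4 = 1/4
(x_2 & x_1) -> x_3 = 1/4 -> 1/4 = 1
(x_3 & x_3) | ((x_2 & x_1) -> x_3) = 1/4 | 1 = 1
x_1 | x_1 = 3/4 | 3/4 = 3/4
((x_3 & x_3) | ((x_2 & x_1) -> x_3)) | (x_1 | x_1) = 1 | 3/4 = 1
~(((x_3 & x_3) | ((x_2 & x_1) -> x_3)) | (x_1 | x_1)) = ~1 = 0
(~(((x_2 & x_1) | x_3) | ~(x_3 -> x_3)) & (~(x_2 -> x_3) | ((x_3 -> x_2) -> x_3))) -> ~(((x_3 & x_3) | ((x_2 & x_1) -> x_3)) | (x_1 | x_1)) = 1/4 -> 0 = 3/4
x_1 & x_3 = 3/4 & 1/4 = 1/4
x_2 -> x_3 = 1/4 -> 1/4 = 1
(x_1 & x_3) -> (x_2 -> x_3) = 1/4 -> 1 = 1
x_2 & x_1 = 1/4 & 3/4 = 1/4
((x_1 & x_3) -> (x_2 -> x_3)) | (x_2 & x_1) = 1 | 1/4 = 1
~x_1 = ~3/4 = 1/4
~x_1 | x_2 = 1/4 | 1/4 = 1/4
x_2 -> x_2 = 1/4 -> 1/4 = 1
~(x_2 -> x_2) = ~1 = 0
~x_1 = ~3/4 = 1/4
x_1 -> ~x_1 = 3/4 -> 1/4 = 1/2
~(x_2 -> x_2) | (x_1 -> ~x_1) = 0 | 1/2 = 1/2
(~x_1 | x_2) | (~(x_2 -> x_2) | (x_1 -> ~x_1)) = 1/4 | 1/2 = 1/2
(((x_1 & x_3) -> (x_2 -> x_3)) | (x_2 & x_1)) -> ((~x_1 | x_2) | (~(x_2 -> x_2) | (x_1 -> ~x_1))) = 1 -> 1/2 = 1/2
((~(((x_2 & x_1) | x_3) | ~(x_3 -> x_3)) & (~(x_2 -> x_3) | ((x_3 -> x_2) -> x_3))) -> ~(((x_3 & x_3) | ((x_2 & x_1) -> x_3)) | (x_1 | x_1))) -> ((((x_1 & x_3) -> (x_2 -> x_3)) | (x_2 & x_1)) -> ((~x_1 | x_2) | (~(x_2 -> x_2) | (x_1 -> ~x_1)))) = 3/4 -> 1/2 = 3/4

3/4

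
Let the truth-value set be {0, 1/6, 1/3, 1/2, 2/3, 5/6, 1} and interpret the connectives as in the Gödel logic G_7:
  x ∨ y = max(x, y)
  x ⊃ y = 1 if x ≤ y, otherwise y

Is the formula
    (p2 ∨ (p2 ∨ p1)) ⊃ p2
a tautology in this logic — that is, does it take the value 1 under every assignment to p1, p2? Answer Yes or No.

No

Counterexample: take p1 = 1/6, p2 = 0.
p2 ∨ p1 = 0 ∨ 1/6 = 1/6
p2 ∨ (p2 ∨ p1) = 0 ∨ 1/6 = 1/6
(p2 ∨ (p2 ∨ p1)) ⊃ p2 = 1/6 ⊃ 0 = 0
This gives 0 ≠ 1.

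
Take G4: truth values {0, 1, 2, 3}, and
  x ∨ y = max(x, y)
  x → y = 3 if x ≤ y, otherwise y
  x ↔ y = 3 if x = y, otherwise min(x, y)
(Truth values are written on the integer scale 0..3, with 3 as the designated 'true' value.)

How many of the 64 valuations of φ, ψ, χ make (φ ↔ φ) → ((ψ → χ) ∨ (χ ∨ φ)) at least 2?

54

value 3: 46 assignments (counts)
value 2: 8 assignments (counts)
value 1: 7 assignments
value 0: 3 assignments
So 54 of the 64 assignments meet the threshold.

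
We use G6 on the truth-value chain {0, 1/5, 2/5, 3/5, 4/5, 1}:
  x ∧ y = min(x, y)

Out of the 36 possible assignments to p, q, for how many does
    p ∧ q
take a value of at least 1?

1

value 1: 1 assignment (counts)
value 4/5: 3 assignments
value 3/5: 5 assignments
value 2/5: 7 assignments
value 1/5: 9 assignments
value 0: 11 assignments
So 1 of the 36 assignments meets the threshold.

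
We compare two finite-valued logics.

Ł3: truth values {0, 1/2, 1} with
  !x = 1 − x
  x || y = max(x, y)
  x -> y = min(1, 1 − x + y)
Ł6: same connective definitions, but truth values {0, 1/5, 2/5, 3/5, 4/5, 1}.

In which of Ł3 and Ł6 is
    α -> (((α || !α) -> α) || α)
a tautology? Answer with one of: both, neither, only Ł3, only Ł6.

In Ł3: every assignment gives 1 — tautology.
In Ł6: every assignment gives 1 — tautology.

both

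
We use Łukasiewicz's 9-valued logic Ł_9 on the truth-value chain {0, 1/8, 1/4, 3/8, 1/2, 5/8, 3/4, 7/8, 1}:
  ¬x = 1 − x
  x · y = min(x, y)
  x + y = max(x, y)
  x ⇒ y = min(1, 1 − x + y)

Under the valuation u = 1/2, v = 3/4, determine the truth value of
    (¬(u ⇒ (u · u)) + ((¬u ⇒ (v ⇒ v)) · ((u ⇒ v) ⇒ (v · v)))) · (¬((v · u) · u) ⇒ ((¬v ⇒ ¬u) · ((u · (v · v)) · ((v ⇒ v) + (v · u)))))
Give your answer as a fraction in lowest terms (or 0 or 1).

3/4

u · u = 1/2 · 1/2 = 1/2
u ⇒ (u · u) = 1/2 ⇒ 1/2 = 1
¬(u ⇒ (u · u)) = ¬1 = 0
¬u = ¬1/2 = 1/2
v ⇒ v = 3/4 ⇒ 3/4 = 1
¬u ⇒ (v ⇒ v) = 1/2 ⇒ 1 = 1
u ⇒ v = 1/2 ⇒ 3/4 = 1
v · v = 3/4 · 3/4 = 3/4
(u ⇒ v) ⇒ (v · v) = 1 ⇒ 3/4 = 3/4
(¬u ⇒ (v ⇒ v)) · ((u ⇒ v) ⇒ (v · v)) = 1 · 3/4 = 3/4
¬(u ⇒ (u · u)) + ((¬u ⇒ (v ⇒ v)) · ((u ⇒ v) ⇒ (v · v))) = 0 + 3/4 = 3/4
v · u = 3/4 · 1/2 = 1/2
(v · u) · u = 1/2 · 1/2 = 1/2
¬((v · u) · u) = ¬1/2 = 1/2
¬v = ¬3/4 = 1/4
¬u = ¬1/2 = 1/2
¬v ⇒ ¬u = 1/4 ⇒ 1/2 = 1
v · v = 3/4 · 3/4 = 3/4
u · (v · v) = 1/2 · 3/4 = 1/2
v ⇒ v = 3/4 ⇒ 3/4 = 1
v · u = 3/4 · 1/2 = 1/2
(v ⇒ v) + (v · u) = 1 + 1/2 = 1
(u · (v · v)) · ((v ⇒ v) + (v · u)) = 1/2 · 1 = 1/2
(¬v ⇒ ¬u) · ((u · (v · v)) · ((v ⇒ v) + (v · u))) = 1 · 1/2 = 1/2
¬((v · u) · u) ⇒ ((¬v ⇒ ¬u) · ((u · (v · v)) · ((v ⇒ v) + (v · u)))) = 1/2 ⇒ 1/2 = 1
(¬(u ⇒ (u · u)) + ((¬u ⇒ (v ⇒ v)) · ((u ⇒ v) ⇒ (v · v)))) · (¬((v · u) · u) ⇒ ((¬v ⇒ ¬u) · ((u · (v · v)) · ((v ⇒ v) + (v · u))))) = 3/4 · 1 = 3/4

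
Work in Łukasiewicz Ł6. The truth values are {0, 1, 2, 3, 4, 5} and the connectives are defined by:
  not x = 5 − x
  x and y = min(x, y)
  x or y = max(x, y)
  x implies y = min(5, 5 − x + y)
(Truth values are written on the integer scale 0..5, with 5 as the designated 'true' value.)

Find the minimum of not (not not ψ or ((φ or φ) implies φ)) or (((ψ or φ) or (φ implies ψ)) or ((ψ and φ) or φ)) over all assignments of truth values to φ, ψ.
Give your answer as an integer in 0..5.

Take φ = 2, ψ = 0:
not ψ = not 0 = 5
not not ψ = not 5 = 0
φ or φ = 2 or 2 = 2
(φ or φ) implies φ = 2 implies 2 = 5
not not ψ or ((φ or φ) implies φ) = 0 or 5 = 5
not (not not ψ or ((φ or φ) implies φ)) = not 5 = 0
ψ or φ = 0 or 2 = 2
φ implies ψ = 2 implies 0 = 3
(ψ or φ) or (φ implies ψ) = 2 or 3 = 3
ψ and φ = 0 and 2 = 0
(ψ and φ) or φ = 0 or 2 = 2
((ψ or φ) or (φ implies ψ)) or ((ψ and φ) or φ) = 3 or 2 = 3
not (not not ψ or ((φ or φ) implies φ)) or (((ψ or φ) or (φ implies ψ)) or ((ψ and φ) or φ)) = 0 or 3 = 3
No assignment yields a value below 3, so this is the minimum.

3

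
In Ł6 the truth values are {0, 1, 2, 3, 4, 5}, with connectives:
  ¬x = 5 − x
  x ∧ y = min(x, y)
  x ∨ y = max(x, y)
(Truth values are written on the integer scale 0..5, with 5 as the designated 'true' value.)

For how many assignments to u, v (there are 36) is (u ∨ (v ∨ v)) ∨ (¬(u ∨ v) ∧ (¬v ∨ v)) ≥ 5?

12

value 5: 12 assignments (counts)
value 4: 12 assignments
value 3: 12 assignments
So 12 of the 36 assignments meet the threshold.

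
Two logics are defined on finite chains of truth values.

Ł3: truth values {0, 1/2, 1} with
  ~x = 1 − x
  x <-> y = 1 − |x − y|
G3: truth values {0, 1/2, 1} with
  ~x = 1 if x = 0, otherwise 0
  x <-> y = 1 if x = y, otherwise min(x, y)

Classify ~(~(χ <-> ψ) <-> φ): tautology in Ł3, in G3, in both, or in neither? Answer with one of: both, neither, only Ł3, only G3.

In Ł3: at φ = 0, ψ = 0, χ = 0 the value is 0 — not a tautology.
In G3: at φ = 0, ψ = 0, χ = 0 the value is 0 — not a tautology.

neither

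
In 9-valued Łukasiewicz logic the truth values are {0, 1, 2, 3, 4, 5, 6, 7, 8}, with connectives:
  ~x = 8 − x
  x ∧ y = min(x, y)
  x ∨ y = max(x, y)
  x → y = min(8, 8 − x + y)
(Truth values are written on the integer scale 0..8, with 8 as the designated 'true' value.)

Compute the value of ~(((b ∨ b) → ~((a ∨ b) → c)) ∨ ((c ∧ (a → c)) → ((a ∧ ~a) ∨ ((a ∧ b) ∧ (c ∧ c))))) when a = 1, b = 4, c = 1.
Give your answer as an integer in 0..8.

b ∨ b = 4 ∨ 4 = 4
a ∨ b = 1 ∨ 4 = 4
(a ∨ b) → c = 4 → 1 = 5
~((a ∨ b) → c) = ~5 = 3
(b ∨ b) → ~((a ∨ b) → c) = 4 → 3 = 7
a → c = 1 → 1 = 8
c ∧ (a → c) = 1 ∧ 8 = 1
~a = ~1 = 7
a ∧ ~a = 1 ∧ 7 = 1
a ∧ b = 1 ∧ 4 = 1
c ∧ c = 1 ∧ 1 = 1
(a ∧ b) ∧ (c ∧ c) = 1 ∧ 1 = 1
(a ∧ ~a) ∨ ((a ∧ b) ∧ (c ∧ c)) = 1 ∨ 1 = 1
(c ∧ (a → c)) → ((a ∧ ~a) ∨ ((a ∧ b) ∧ (c ∧ c))) = 1 → 1 = 8
((b ∨ b) → ~((a ∨ b) → c)) ∨ ((c ∧ (a → c)) → ((a ∧ ~a) ∨ ((a ∧ b) ∧ (c ∧ c)))) = 7 ∨ 8 = 8
~(((b ∨ b) → ~((a ∨ b) → c)) ∨ ((c ∧ (a → c)) → ((a ∧ ~a) ∨ ((a ∧ b) ∧ (c ∧ c))))) = ~8 = 0

0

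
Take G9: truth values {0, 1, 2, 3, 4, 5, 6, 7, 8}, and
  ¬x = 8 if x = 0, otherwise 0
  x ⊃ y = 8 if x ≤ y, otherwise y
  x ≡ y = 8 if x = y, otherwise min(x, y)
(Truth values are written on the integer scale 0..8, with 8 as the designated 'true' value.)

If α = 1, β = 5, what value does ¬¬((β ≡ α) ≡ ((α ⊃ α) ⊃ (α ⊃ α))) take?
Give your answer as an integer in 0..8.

8

β ≡ α = 5 ≡ 1 = 1
α ⊃ α = 1 ⊃ 1 = 8
α ⊃ α = 1 ⊃ 1 = 8
(α ⊃ α) ⊃ (α ⊃ α) = 8 ⊃ 8 = 8
(β ≡ α) ≡ ((α ⊃ α) ⊃ (α ⊃ α)) = 1 ≡ 8 = 1
¬((β ≡ α) ≡ ((α ⊃ α) ⊃ (α ⊃ α))) = ¬1 = 0
¬¬((β ≡ α) ≡ ((α ⊃ α) ⊃ (α ⊃ α))) = ¬0 = 8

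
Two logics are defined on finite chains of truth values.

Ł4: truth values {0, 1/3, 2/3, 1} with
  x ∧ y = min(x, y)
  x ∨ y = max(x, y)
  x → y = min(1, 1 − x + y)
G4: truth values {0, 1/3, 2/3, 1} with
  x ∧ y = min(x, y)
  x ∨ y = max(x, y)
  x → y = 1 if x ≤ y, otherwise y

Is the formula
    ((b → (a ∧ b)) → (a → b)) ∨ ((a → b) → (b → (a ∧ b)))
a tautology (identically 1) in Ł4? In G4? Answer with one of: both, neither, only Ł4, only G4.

both

In Ł4: every assignment gives 1 — tautology.
In G4: every assignment gives 1 — tautology.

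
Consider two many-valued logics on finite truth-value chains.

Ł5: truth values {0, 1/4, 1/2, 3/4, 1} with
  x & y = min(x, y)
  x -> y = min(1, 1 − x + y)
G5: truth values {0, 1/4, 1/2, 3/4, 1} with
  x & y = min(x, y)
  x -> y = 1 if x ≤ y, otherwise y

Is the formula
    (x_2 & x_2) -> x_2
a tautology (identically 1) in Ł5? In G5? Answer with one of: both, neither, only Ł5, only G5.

In Ł5: every assignment gives 1 — tautology.
In G5: every assignment gives 1 — tautology.

both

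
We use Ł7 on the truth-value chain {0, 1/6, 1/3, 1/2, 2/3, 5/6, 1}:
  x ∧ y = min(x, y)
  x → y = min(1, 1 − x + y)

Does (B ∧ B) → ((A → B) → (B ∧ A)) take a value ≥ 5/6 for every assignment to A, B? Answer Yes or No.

No

Counterexample: take A = 0, B = 1/3.
B ∧ B = 1/3 ∧ 1/3 = 1/3
A → B = 0 → 1/3 = 1
B ∧ A = 1/3 ∧ 0 = 0
(A → B) → (B ∧ A) = 1 → 0 = 0
(B ∧ B) → ((A → B) → (B ∧ A)) = 1/3 → 0 = 2/3
This gives 2/3, which is below 5/6.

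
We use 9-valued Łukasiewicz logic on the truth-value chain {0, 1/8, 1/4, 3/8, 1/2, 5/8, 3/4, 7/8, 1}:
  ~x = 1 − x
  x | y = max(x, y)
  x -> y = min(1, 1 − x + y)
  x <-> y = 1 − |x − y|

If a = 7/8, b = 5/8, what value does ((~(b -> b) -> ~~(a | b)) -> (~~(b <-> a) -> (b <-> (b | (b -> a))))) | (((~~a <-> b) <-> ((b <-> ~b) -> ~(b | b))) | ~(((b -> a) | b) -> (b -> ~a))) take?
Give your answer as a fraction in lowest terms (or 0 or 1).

7/8

b -> b = 5/8 -> 5/8 = 1
~(b -> b) = ~1 = 0
a | b = 7/8 | 5/8 = 7/8
~(a | b) = ~7/8 = 1/8
~~(a | b) = ~1/8 = 7/8
~(b -> b) -> ~~(a | b) = 0 -> 7/8 = 1
b <-> a = 5/8 <-> 7/8 = 3/4
~(b <-> a) = ~3/4 = 1/4
~~(b <-> a) = ~1/4 = 3/4
b -> a = 5/8 -> 7/8 = 1
b | (b -> a) = 5/8 | 1 = 1
b <-> (b | (b -> a)) = 5/8 <-> 1 = 5/8
~~(b <-> a) -> (b <-> (b | (b -> a))) = 3/4 -> 5/8 = 7/8
(~(b -> b) -> ~~(a | b)) -> (~~(b <-> a) -> (b <-> (b | (b -> a)))) = 1 -> 7/8 = 7/8
~a = ~7/8 = 1/8
~~a = ~1/8 = 7/8
~~a <-> b = 7/8 <-> 5/8 = 3/4
~b = ~5/8 = 3/8
b <-> ~b = 5/8 <-> 3/8 = 3/4
b | b = 5/8 | 5/8 = 5/8
~(b | b) = ~5/8 = 3/8
(b <-> ~b) -> ~(b | b) = 3/4 -> 3/8 = 5/8
(~~a <-> b) <-> ((b <-> ~b) -> ~(b | b)) = 3/4 <-> 5/8 = 7/8
b -> a = 5/8 -> 7/8 = 1
(b -> a) | b = 1 | 5/8 = 1
~a = ~7/8 = 1/8
b -> ~a = 5/8 -> 1/8 = 1/2
((b -> a) | b) -> (b -> ~a) = 1 -> 1/2 = 1/2
~(((b -> a) | b) -> (b -> ~a)) = ~1/2 = 1/2
((~~a <-> b) <-> ((b <-> ~b) -> ~(b | b))) | ~(((b -> a) | b) -> (b -> ~a)) = 7/8 | 1/2 = 7/8
((~(b -> b) -> ~~(a | b)) -> (~~(b <-> a) -> (b <-> (b | (b -> a))))) | (((~~a <-> b) <-> ((b <-> ~b) -> ~(b | b))) | ~(((b -> a) | b) -> (b -> ~a))) = 7/8 | 7/8 = 7/8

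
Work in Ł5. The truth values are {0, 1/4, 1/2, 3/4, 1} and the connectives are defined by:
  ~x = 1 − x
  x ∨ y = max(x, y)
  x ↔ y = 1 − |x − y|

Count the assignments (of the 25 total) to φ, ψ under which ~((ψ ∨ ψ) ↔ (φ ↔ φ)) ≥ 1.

5

value 1: 5 assignments (counts)
value 3/4: 5 assignments
value 1/2: 5 assignments
value 1/4: 5 assignments
value 0: 5 assignments
So 5 of the 25 assignments meet the threshold.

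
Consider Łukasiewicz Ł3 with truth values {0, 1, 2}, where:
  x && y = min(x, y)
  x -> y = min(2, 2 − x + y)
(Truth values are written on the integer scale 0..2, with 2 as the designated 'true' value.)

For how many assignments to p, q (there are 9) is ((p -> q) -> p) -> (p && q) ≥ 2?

p = 0, q = 0 ↦ 2  ≥
p = 0, q = 1 ↦ 2  ≥
p = 0, q = 2 ↦ 2  ≥
p = 1, q = 0 ↦ 0  <
p = 1, q = 1 ↦ 2  ≥
p = 1, q = 2 ↦ 2  ≥
p = 2, q = 0 ↦ 0  <
p = 2, q = 1 ↦ 1  <
p = 2, q = 2 ↦ 2  ≥
So 6 of the 9 assignments meet the threshold.

6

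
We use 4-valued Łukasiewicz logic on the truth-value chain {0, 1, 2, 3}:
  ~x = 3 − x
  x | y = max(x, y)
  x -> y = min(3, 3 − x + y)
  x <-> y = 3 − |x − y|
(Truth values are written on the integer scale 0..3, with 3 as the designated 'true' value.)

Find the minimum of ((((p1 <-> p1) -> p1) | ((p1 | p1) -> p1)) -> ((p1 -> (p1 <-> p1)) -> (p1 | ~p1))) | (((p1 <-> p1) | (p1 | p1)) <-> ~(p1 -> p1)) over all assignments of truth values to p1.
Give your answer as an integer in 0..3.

2

Take p1 = 1:
p1 <-> p1 = 1 <-> 1 = 3
(p1 <-> p1) -> p1 = 3 -> 1 = 1
p1 | p1 = 1 | 1 = 1
(p1 | p1) -> p1 = 1 -> 1 = 3
((p1 <-> p1) -> p1) | ((p1 | p1) -> p1) = 1 | 3 = 3
p1 <-> p1 = 1 <-> 1 = 3
p1 -> (p1 <-> p1) = 1 -> 3 = 3
~p1 = ~1 = 2
p1 | ~p1 = 1 | 2 = 2
(p1 -> (p1 <-> p1)) -> (p1 | ~p1) = 3 -> 2 = 2
(((p1 <-> p1) -> p1) | ((p1 | p1) -> p1)) -> ((p1 -> (p1 <-> p1)) -> (p1 | ~p1)) = 3 -> 2 = 2
p1 <-> p1 = 1 <-> 1 = 3
p1 | p1 = 1 | 1 = 1
(p1 <-> p1) | (p1 | p1) = 3 | 1 = 3
p1 -> p1 = 1 -> 1 = 3
~(p1 -> p1) = ~3 = 0
((p1 <-> p1) | (p1 | p1)) <-> ~(p1 -> p1) = 3 <-> 0 = 0
((((p1 <-> p1) -> p1) | ((p1 | p1) -> p1)) -> ((p1 -> (p1 <-> p1)) -> (p1 | ~p1))) | (((p1 <-> p1) | (p1 | p1)) <-> ~(p1 -> p1)) = 2 | 0 = 2
No assignment yields a value below 2, so this is the minimum.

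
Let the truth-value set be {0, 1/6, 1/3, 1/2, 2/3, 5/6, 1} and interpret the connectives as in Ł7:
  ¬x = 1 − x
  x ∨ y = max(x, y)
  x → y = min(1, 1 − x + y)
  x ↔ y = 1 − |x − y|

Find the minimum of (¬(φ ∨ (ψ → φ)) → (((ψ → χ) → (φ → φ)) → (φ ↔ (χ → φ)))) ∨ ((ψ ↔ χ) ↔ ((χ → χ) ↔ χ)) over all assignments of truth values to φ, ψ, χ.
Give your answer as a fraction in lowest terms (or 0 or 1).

Take φ = 0, ψ = 1/2, χ = 0:
ψ → φ = 1/2 → 0 = 1/2
φ ∨ (ψ → φ) = 0 ∨ 1/2 = 1/2
¬(φ ∨ (ψ → φ)) = ¬1/2 = 1/2
ψ → χ = 1/2 → 0 = 1/2
φ → φ = 0 → 0 = 1
(ψ → χ) → (φ → φ) = 1/2 → 1 = 1
χ → φ = 0 → 0 = 1
φ ↔ (χ → φ) = 0 ↔ 1 = 0
((ψ → χ) → (φ → φ)) → (φ ↔ (χ → φ)) = 1 → 0 = 0
¬(φ ∨ (ψ → φ)) → (((ψ → χ) → (φ → φ)) → (φ ↔ (χ → φ))) = 1/2 → 0 = 1/2
ψ ↔ χ = 1/2 ↔ 0 = 1/2
χ → χ = 0 → 0 = 1
(χ → χ) ↔ χ = 1 ↔ 0 = 0
(ψ ↔ χ) ↔ ((χ → χ) ↔ χ) = 1/2 ↔ 0 = 1/2
(¬(φ ∨ (ψ → φ)) → (((ψ → χ) → (φ → φ)) → (φ ↔ (χ → φ)))) ∨ ((ψ ↔ χ) ↔ ((χ → χ) ↔ χ)) = 1/2 ∨ 1/2 = 1/2
No assignment yields a value below 1/2, so this is the minimum.

1/2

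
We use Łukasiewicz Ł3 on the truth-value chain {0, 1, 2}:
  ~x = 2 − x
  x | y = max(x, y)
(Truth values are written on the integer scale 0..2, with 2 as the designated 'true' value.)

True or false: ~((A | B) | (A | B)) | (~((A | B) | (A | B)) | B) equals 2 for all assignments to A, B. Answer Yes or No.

Counterexample: take A = 0, B = 1.
A | B = 0 | 1 = 1
A | B = 0 | 1 = 1
(A | B) | (A | B) = 1 | 1 = 1
~((A | B) | (A | B)) = ~1 = 1
~((A | B) | (A | B)) | B = 1 | 1 = 1
~((A | B) | (A | B)) | (~((A | B) | (A | B)) | B) = 1 | 1 = 1
This gives 1 ≠ 2.

No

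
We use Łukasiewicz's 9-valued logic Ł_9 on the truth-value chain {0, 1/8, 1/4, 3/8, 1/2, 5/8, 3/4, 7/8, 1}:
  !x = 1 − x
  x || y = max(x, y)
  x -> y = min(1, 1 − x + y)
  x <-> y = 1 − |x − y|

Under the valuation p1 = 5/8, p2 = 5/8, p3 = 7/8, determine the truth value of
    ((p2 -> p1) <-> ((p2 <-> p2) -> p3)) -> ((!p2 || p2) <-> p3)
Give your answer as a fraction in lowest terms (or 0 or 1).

7/8

p2 -> p1 = 5/8 -> 5/8 = 1
p2 <-> p2 = 5/8 <-> 5/8 = 1
(p2 <-> p2) -> p3 = 1 -> 7/8 = 7/8
(p2 -> p1) <-> ((p2 <-> p2) -> p3) = 1 <-> 7/8 = 7/8
!p2 = !5/8 = 3/8
!p2 || p2 = 3/8 || 5/8 = 5/8
(!p2 || p2) <-> p3 = 5/8 <-> 7/8 = 3/4
((p2 -> p1) <-> ((p2 <-> p2) -> p3)) -> ((!p2 || p2) <-> p3) = 7/8 -> 3/4 = 7/8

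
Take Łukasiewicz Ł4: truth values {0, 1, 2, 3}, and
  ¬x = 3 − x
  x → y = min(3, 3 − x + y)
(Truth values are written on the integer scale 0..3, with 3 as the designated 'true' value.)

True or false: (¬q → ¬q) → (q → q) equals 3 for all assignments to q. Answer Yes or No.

q = 0 ↦ 3
q = 1 ↦ 3
q = 2 ↦ 3
q = 3 ↦ 3
Every assignment gives a value ≥ 3.

Yes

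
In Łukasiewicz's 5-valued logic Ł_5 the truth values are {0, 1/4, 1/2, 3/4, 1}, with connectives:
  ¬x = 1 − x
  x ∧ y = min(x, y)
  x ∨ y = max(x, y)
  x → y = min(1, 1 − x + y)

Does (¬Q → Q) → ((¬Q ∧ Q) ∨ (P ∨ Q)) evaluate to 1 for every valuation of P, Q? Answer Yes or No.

Counterexample: take P = 0, Q = 1/4.
¬Q = ¬1/4 = 3/4
¬Q → Q = 3/4 → 1/4 = 1/2
¬Q = ¬1/4 = 3/4
¬Q ∧ Q = 3/4 ∧ 1/4 = 1/4
P ∨ Q = 0 ∨ 1/4 = 1/4
(¬Q ∧ Q) ∨ (P ∨ Q) = 1/4 ∨ 1/4 = 1/4
(¬Q → Q) → ((¬Q ∧ Q) ∨ (P ∨ Q)) = 1/2 → 1/4 = 3/4
This gives 3/4 ≠ 1.

No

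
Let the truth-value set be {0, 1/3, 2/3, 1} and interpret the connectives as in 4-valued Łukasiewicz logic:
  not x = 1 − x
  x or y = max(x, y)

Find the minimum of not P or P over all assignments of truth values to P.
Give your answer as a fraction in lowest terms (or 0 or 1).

2/3

Take P = 1/3:
not P = not 1/3 = 2/3
not P or P = 2/3 or 1/3 = 2/3
No assignment yields a value below 2/3, so this is the minimum.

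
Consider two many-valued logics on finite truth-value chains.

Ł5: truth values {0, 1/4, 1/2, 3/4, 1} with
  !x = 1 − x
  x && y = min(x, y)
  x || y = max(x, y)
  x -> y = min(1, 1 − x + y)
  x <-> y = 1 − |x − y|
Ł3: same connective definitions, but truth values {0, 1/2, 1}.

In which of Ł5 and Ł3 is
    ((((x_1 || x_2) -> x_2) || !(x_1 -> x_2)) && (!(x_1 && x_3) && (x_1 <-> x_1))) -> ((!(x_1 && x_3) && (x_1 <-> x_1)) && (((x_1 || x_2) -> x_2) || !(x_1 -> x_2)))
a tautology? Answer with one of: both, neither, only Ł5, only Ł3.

both

In Ł5: every assignment gives 1 — tautology.
In Ł3: every assignment gives 1 — tautology.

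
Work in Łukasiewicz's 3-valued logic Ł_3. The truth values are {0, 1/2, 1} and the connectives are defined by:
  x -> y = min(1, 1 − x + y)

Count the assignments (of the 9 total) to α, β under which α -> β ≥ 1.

α = 0, β = 0 ↦ 1  ≥
α = 0, β = 1/2 ↦ 1  ≥
α = 0, β = 1 ↦ 1  ≥
α = 1/2, β = 0 ↦ 1/2  <
α = 1/2, β = 1/2 ↦ 1  ≥
α = 1/2, β = 1 ↦ 1  ≥
α = 1, β = 0 ↦ 0  <
α = 1, β = 1/2 ↦ 1/2  <
α = 1, β = 1 ↦ 1  ≥
So 6 of the 9 assignments meet the threshold.

6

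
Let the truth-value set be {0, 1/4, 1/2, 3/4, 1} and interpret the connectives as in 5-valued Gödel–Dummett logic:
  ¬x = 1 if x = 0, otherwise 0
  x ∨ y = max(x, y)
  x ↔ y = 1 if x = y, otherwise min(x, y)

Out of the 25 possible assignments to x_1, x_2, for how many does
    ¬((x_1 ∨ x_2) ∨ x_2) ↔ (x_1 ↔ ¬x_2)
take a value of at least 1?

16

value 1: 16 assignments (counts)
value 0: 9 assignments
So 16 of the 25 assignments meet the threshold.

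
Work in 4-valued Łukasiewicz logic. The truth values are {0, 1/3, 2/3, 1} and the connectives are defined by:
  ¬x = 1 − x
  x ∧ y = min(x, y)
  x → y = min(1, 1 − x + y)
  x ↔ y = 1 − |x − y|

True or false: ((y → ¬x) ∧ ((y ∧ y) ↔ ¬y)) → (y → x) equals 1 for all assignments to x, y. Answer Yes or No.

Counterexample: take x = 0, y = 2/3.
¬x = ¬0 = 1
y → ¬x = 2/3 → 1 = 1
y ∧ y = 2/3 ∧ 2/3 = 2/3
¬y = ¬2/3 = 1/3
(y ∧ y) ↔ ¬y = 2/3 ↔ 1/3 = 2/3
(y → ¬x) ∧ ((y ∧ y) ↔ ¬y) = 1 ∧ 2/3 = 2/3
y → x = 2/3 → 0 = 1/3
((y → ¬x) ∧ ((y ∧ y) ↔ ¬y)) → (y → x) = 2/3 → 1/3 = 2/3
This gives 2/3 ≠ 1.

No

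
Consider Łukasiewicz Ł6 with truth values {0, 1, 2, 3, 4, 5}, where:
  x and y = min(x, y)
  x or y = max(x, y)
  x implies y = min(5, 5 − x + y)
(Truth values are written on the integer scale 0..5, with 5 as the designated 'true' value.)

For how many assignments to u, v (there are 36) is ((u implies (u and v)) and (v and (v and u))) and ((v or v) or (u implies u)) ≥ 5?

value 5: 1 assignment (counts)
value 4: 3 assignments
value 3: 5 assignments
value 2: 7 assignments
value 1: 9 assignments
value 0: 11 assignments
So 1 of the 36 assignments meets the threshold.

1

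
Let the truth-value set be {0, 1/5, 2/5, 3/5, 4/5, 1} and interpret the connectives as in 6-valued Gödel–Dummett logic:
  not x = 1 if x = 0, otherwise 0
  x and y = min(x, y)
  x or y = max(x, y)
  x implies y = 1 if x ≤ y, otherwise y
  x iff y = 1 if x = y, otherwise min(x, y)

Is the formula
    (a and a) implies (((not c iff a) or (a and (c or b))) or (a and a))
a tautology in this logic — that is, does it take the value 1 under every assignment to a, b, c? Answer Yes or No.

At a = 1/5, b = 1, c = 1/5, for instance:
a and a = 1/5 and 1/5 = 1/5
not c = not 1/5 = 0
not c iff a = 0 iff 1/5 = 0
c or b = 1/5 or 1 = 1
a and (c or b) = 1/5 and 1 = 1/5
(not c iff a) or (a and (c or b)) = 0 or 1/5 = 1/5
((not c iff a) or (a and (c or b))) or (a and a) = 1/5 or 1/5 = 1/5
(a and a) implies (((not c iff a) or (a and (c or b))) or (a and a)) = 1/5 implies 1/5 = 1
and checking the remaining 215 assignments likewise gives ≥ 1 in every case.

Yes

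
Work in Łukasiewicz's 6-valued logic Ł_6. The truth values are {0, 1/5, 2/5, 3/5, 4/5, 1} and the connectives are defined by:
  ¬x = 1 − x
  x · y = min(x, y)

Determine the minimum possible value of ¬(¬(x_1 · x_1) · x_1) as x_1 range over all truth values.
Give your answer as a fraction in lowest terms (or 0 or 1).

Take x_1 = 2/5:
x_1 · x_1 = 2/5 · 2/5 = 2/5
¬(x_1 · x_1) = ¬2/5 = 3/5
¬(x_1 · x_1) · x_1 = 3/5 · 2/5 = 2/5
¬(¬(x_1 · x_1) · x_1) = ¬2/5 = 3/5
No assignment yields a value below 3/5, so this is the minimum.

3/5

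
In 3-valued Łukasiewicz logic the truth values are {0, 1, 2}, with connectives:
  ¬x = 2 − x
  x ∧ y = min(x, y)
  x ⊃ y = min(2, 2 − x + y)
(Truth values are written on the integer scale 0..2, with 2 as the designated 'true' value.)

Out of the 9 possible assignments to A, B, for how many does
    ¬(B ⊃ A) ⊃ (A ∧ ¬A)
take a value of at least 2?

7

A = 0, B = 0 ↦ 2  ≥
A = 0, B = 1 ↦ 1  <
A = 0, B = 2 ↦ 0  <
A = 1, B = 0 ↦ 2  ≥
A = 1, B = 1 ↦ 2  ≥
A = 1, B = 2 ↦ 2  ≥
A = 2, B = 0 ↦ 2  ≥
A = 2, B = 1 ↦ 2  ≥
A = 2, B = 2 ↦ 2  ≥
So 7 of the 9 assignments meet the threshold.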